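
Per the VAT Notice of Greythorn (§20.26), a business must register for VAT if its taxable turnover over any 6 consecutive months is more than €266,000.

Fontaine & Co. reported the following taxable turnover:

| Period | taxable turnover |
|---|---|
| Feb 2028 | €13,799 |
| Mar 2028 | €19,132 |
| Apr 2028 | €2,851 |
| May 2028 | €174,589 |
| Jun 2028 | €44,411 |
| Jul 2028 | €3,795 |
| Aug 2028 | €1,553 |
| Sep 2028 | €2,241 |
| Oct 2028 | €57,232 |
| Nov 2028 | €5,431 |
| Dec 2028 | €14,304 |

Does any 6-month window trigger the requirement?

Yes

Feb 2028–Jul 2028: €13,799 + €19,132 + €2,851 + €174,589 + €44,411 + €3,795 = €258,577 (under)
Mar 2028–Aug 2028: €19,132 + €2,851 + €174,589 + €44,411 + €3,795 + €1,553 = €246,331 (under)
Apr 2028–Sep 2028: €2,851 + €174,589 + €44,411 + €3,795 + €1,553 + €2,241 = €229,440 (under)
May 2028–Oct 2028: €174,589 + €44,411 + €3,795 + €1,553 + €2,241 + €57,232 = €283,821 (over)
Jun 2028–Nov 2028: €44,411 + €3,795 + €1,553 + €2,241 + €57,232 + €5,431 = €114,663 (under)
Jul 2028–Dec 2028: €3,795 + €1,553 + €2,241 + €57,232 + €5,431 + €14,304 = €84,556 (under)
At least one window exceeds €266,000.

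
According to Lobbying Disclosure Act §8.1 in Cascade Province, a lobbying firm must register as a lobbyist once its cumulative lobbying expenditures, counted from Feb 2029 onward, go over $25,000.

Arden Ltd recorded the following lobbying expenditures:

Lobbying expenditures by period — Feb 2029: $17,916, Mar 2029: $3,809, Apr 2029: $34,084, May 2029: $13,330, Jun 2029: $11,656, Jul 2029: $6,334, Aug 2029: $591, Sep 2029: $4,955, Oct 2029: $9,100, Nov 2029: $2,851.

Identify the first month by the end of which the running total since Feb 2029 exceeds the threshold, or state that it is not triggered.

Through Feb 2029: $17,916
Through Mar 2029: $21,725
Through Apr 2029: $55,809 ← exceeds threshold

Apr 2029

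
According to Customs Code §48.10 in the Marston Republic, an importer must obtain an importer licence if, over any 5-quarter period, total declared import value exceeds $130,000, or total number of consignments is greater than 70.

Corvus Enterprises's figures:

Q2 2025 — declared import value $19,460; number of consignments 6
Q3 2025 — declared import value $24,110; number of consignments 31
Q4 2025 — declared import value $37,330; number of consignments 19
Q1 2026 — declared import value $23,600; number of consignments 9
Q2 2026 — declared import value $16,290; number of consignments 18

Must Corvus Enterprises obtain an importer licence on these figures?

Yes

Total declared import value: $19,460 + $24,110 + $37,330 + $23,600 + $16,290 = $120,790 (≤ $130,000).
Total number of consignments: 6 + 31 + 19 + 9 + 18 = 83 (> 70).
The test is 'or': at least one threshold is exceeded.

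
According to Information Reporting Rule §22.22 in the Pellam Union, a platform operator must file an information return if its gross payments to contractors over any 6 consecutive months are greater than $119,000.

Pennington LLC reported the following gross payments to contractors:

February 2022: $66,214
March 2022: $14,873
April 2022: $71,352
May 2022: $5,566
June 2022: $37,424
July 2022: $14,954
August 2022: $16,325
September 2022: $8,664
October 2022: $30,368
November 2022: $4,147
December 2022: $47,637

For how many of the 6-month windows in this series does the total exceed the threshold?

February 2022–July 2022: $66,214 + $14,873 + $71,352 + $5,566 + $37,424 + $14,954 = $210,383 (over)
March 2022–August 2022: $14,873 + $71,352 + $5,566 + $37,424 + $14,954 + $16,325 = $160,494 (over)
April 2022–September 2022: $71,352 + $5,566 + $37,424 + $14,954 + $16,325 + $8,664 = $154,285 (over)
May 2022–October 2022: $5,566 + $37,424 + $14,954 + $16,325 + $8,664 + $30,368 = $113,301 (under)
June 2022–November 2022: $37,424 + $14,954 + $16,325 + $8,664 + $30,368 + $4,147 = $111,882 (under)
July 2022–December 2022: $14,954 + $16,325 + $8,664 + $30,368 + $4,147 + $47,637 = $122,095 (over)
4 windows exceed the threshold.

4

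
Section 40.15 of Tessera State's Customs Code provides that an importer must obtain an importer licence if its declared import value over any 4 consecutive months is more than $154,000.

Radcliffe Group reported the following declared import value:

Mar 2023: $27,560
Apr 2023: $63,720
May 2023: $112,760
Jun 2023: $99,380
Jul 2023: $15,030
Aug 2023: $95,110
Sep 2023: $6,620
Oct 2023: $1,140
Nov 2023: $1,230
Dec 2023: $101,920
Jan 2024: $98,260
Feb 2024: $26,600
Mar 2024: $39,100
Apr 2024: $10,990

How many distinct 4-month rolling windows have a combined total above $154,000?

8

Mar 2023–Jun 2023: $27,560 + $63,720 + $112,760 + $99,380 = $303,420 (over)
Apr 2023–Jul 2023: $63,720 + $112,760 + $99,380 + $15,030 = $290,890 (over)
May 2023–Aug 2023: $112,760 + $99,380 + $15,030 + $95,110 = $322,280 (over)
Jun 2023–Sep 2023: $99,380 + $15,030 + $95,110 + $6,620 = $216,140 (over)
Jul 2023–Oct 2023: $15,030 + $95,110 + $6,620 + $1,140 = $117,900 (under)
Aug 2023–Nov 2023: $95,110 + $6,620 + $1,140 + $1,230 = $104,100 (under)
Sep 2023–Dec 2023: $6,620 + $1,140 + $1,230 + $101,920 = $110,910 (under)
Oct 2023–Jan 2024: $1,140 + $1,230 + $101,920 + $98,260 = $202,550 (over)
Nov 2023–Feb 2024: $1,230 + $101,920 + $98,260 + $26,600 = $228,010 (over)
Dec 2023–Mar 2024: $101,920 + $98,260 + $26,600 + $39,100 = $265,880 (over)
Jan 2024–Apr 2024: $98,260 + $26,600 + $39,100 + $10,990 = $174,950 (over)
8 windows exceed the threshold.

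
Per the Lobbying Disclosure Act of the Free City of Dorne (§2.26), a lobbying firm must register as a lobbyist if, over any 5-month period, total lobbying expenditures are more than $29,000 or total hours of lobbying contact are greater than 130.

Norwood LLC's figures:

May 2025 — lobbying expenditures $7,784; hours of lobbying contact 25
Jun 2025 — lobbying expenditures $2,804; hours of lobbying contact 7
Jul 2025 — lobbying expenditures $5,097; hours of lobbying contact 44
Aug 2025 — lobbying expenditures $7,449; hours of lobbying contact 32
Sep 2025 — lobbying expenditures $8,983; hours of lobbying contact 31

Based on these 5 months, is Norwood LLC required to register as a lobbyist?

Yes

Total lobbying expenditures: $7,784 + $2,804 + $5,097 + $7,449 + $8,983 = $32,117 (> $29,000).
Total hours of lobbying contact: 25 + 7 + 44 + 32 + 31 = 139 (> 130).
The test is 'or': at least one threshold is exceeded.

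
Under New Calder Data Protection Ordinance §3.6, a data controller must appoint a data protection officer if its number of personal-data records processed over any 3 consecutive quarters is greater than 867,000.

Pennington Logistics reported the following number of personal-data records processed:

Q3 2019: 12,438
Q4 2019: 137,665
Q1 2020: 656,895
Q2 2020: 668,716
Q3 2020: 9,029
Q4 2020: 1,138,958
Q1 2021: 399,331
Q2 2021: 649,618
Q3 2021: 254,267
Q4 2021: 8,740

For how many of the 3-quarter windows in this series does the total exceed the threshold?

Q3 2019–Q1 2020: 12,438 + 137,665 + 656,895 = 806,998 (under)
Q4 2019–Q2 2020: 137,665 + 656,895 + 668,716 = 1,463,276 (over)
Q1 2020–Q3 2020: 656,895 + 668,716 + 9,029 = 1,334,640 (over)
Q2 2020–Q4 2020: 668,716 + 9,029 + 1,138,958 = 1,816,703 (over)
Q3 2020–Q1 2021: 9,029 + 1,138,958 + 399,331 = 1,547,318 (over)
Q4 2020–Q2 2021: 1,138,958 + 399,331 + 649,618 = 2,187,907 (over)
Q1 2021–Q3 2021: 399,331 + 649,618 + 254,267 = 1,303,216 (over)
Q2 2021–Q4 2021: 649,618 + 254,267 + 8,740 = 912,625 (over)
7 windows exceed the threshold.

7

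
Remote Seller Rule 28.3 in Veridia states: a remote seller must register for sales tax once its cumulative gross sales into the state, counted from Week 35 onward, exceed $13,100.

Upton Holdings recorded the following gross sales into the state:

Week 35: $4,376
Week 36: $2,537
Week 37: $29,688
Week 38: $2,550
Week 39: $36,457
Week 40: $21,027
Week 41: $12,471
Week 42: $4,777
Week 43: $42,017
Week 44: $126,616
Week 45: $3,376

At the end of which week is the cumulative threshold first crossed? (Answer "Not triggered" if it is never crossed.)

Through Week 35: $4,376
Through Week 36: $6,913
Through Week 37: $36,601 ← exceeds threshold

Week 37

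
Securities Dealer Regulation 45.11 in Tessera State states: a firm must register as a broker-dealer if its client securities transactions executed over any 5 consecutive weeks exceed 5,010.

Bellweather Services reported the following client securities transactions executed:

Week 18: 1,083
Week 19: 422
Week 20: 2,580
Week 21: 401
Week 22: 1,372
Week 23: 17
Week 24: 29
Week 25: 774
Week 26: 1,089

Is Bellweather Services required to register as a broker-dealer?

Yes

Week 18–Week 22: 1,083 + 422 + 2,580 + 401 + 1,372 = 5,858 (over)
Week 19–Week 23: 422 + 2,580 + 401 + 1,372 + 17 = 4,792 (under)
Week 20–Week 24: 2,580 + 401 + 1,372 + 17 + 29 = 4,399 (under)
Week 21–Week 25: 401 + 1,372 + 17 + 29 + 774 = 2,593 (under)
Week 22–Week 26: 1,372 + 17 + 29 + 774 + 1,089 = 3,281 (under)
At least one window exceeds 5,010.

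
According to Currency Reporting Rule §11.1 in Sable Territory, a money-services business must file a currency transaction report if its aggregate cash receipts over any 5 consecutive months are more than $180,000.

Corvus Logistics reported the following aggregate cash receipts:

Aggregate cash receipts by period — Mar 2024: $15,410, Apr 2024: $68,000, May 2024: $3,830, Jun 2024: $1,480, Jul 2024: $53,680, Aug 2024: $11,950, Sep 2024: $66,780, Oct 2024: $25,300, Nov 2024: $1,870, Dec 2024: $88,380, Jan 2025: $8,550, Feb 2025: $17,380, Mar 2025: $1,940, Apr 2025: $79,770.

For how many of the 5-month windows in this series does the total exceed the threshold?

3

Mar 2024–Jul 2024: $15,410 + $68,000 + $3,830 + $1,480 + $53,680 = $142,400 (under)
Apr 2024–Aug 2024: $68,000 + $3,830 + $1,480 + $53,680 + $11,950 = $138,940 (under)
May 2024–Sep 2024: $3,830 + $1,480 + $53,680 + $11,950 + $66,780 = $137,720 (under)
Jun 2024–Oct 2024: $1,480 + $53,680 + $11,950 + $66,780 + $25,300 = $159,190 (under)
Jul 2024–Nov 2024: $53,680 + $11,950 + $66,780 + $25,300 + $1,870 = $159,580 (under)
Aug 2024–Dec 2024: $11,950 + $66,780 + $25,300 + $1,870 + $88,380 = $194,280 (over)
Sep 2024–Jan 2025: $66,780 + $25,300 + $1,870 + $88,380 + $8,550 = $190,880 (over)
Oct 2024–Feb 2025: $25,300 + $1,870 + $88,380 + $8,550 + $17,380 = $141,480 (under)
Nov 2024–Mar 2025: $1,870 + $88,380 + $8,550 + $17,380 + $1,940 = $118,120 (under)
Dec 2024–Apr 2025: $88,380 + $8,550 + $17,380 + $1,940 + $79,770 = $196,020 (over)
3 windows exceed the threshold.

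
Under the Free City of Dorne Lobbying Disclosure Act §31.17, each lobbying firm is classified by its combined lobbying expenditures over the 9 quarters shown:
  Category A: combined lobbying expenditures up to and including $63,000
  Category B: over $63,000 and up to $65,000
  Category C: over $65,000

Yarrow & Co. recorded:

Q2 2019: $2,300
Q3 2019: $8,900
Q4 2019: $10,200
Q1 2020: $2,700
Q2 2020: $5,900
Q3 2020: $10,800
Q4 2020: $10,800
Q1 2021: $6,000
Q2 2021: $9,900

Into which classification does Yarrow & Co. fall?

Combined lobbying expenditures: $2,300 + $8,900 + $10,200 + $2,700 + $5,900 + $10,800 + $10,800 + $6,000 + $9,900 = $67,500.
$67,500 > $65,000, so Category C applies.

Category C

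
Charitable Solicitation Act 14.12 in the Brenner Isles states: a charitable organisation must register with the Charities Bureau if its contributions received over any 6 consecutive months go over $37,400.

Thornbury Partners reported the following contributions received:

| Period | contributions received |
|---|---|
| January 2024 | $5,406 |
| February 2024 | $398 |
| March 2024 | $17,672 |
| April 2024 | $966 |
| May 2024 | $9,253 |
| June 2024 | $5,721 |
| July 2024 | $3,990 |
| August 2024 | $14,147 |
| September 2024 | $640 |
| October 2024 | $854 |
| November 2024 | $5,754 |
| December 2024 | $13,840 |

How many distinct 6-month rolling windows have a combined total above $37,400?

January 2024–June 2024: $5,406 + $398 + $17,672 + $966 + $9,253 + $5,721 = $39,416 (over)
February 2024–July 2024: $398 + $17,672 + $966 + $9,253 + $5,721 + $3,990 = $38,000 (over)
March 2024–August 2024: $17,672 + $966 + $9,253 + $5,721 + $3,990 + $14,147 = $51,749 (over)
April 2024–September 2024: $966 + $9,253 + $5,721 + $3,990 + $14,147 + $640 = $34,717 (under)
May 2024–October 2024: $9,253 + $5,721 + $3,990 + $14,147 + $640 + $854 = $34,605 (under)
June 2024–November 2024: $5,721 + $3,990 + $14,147 + $640 + $854 + $5,754 = $31,106 (under)
July 2024–December 2024: $3,990 + $14,147 + $640 + $854 + $5,754 + $13,840 = $39,225 (over)
4 windows exceed the threshold.

4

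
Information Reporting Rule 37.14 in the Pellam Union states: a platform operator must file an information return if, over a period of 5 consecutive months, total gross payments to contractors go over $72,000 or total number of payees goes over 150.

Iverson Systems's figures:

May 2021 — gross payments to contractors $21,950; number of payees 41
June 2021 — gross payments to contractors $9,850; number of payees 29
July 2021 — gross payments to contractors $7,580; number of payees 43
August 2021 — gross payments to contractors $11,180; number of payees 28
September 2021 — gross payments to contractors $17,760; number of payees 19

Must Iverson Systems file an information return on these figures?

Yes

Total gross payments to contractors: $21,950 + $9,850 + $7,580 + $11,180 + $17,760 = $68,320 (≤ $72,000).
Total number of payees: 41 + 29 + 43 + 28 + 19 = 160 (> 150).
The test is 'or': at least one threshold is exceeded.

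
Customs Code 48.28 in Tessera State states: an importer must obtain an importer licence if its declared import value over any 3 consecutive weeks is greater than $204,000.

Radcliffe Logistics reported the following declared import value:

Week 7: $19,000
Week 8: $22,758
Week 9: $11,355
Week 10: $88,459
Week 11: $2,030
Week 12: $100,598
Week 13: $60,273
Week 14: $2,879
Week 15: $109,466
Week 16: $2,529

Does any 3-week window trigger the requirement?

No

Week 7–Week 9: $19,000 + $22,758 + $11,355 = $53,113 (under)
Week 8–Week 10: $22,758 + $11,355 + $88,459 = $122,572 (under)
Week 9–Week 11: $11,355 + $88,459 + $2,030 = $101,844 (under)
Week 10–Week 12: $88,459 + $2,030 + $100,598 = $191,087 (under)
Week 11–Week 13: $2,030 + $100,598 + $60,273 = $162,901 (under)
Week 12–Week 14: $100,598 + $60,273 + $2,879 = $163,750 (under)
Week 13–Week 15: $60,273 + $2,879 + $109,466 = $172,618 (under)
Week 14–Week 16: $2,879 + $109,466 + $2,529 = $114,874 (under)
No window exceeds $204,000.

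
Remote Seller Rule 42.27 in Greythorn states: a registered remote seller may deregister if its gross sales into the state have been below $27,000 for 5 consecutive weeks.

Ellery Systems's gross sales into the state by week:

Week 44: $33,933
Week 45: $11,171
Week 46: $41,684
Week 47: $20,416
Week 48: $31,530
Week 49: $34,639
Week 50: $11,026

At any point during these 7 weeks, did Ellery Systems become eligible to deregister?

No

Weeks below $27,000: Week 45, Week 47, Week 50.
Longest run of consecutive weeks below the threshold: 1.
1 < 5, so Ellery Systems never became eligible.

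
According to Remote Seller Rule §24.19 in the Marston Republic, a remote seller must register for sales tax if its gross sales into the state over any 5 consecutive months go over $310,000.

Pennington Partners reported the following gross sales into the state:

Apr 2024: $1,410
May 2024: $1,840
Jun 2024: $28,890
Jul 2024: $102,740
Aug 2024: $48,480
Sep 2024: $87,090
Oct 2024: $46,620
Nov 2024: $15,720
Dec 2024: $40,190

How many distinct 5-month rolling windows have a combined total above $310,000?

1

Apr 2024–Aug 2024: $1,410 + $1,840 + $28,890 + $102,740 + $48,480 = $183,360 (under)
May 2024–Sep 2024: $1,840 + $28,890 + $102,740 + $48,480 + $87,090 = $269,040 (under)
Jun 2024–Oct 2024: $28,890 + $102,740 + $48,480 + $87,090 + $46,620 = $313,820 (over)
Jul 2024–Nov 2024: $102,740 + $48,480 + $87,090 + $46,620 + $15,720 = $300,650 (under)
Aug 2024–Dec 2024: $48,480 + $87,090 + $46,620 + $15,720 + $40,190 = $238,100 (under)
1 window exceeds the threshold.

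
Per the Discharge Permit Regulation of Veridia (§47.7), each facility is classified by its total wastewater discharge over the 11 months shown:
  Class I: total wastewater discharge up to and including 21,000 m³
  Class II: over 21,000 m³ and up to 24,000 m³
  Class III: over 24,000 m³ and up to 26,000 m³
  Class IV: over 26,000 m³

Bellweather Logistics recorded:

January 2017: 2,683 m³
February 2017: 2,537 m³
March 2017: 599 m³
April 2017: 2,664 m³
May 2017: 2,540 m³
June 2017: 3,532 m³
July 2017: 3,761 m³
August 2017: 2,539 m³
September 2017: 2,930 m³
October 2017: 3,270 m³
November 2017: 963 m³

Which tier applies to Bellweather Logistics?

Class IV

Total wastewater discharge: 2,683 m³ + 2,537 m³ + 599 m³ + 2,664 m³ + 2,540 m³ + 3,532 m³ + 3,761 m³ + 2,539 m³ + 2,930 m³ + 3,270 m³ + 963 m³ = 28,018 m³.
28,018 m³ > 26,000 m³, so Class IV applies.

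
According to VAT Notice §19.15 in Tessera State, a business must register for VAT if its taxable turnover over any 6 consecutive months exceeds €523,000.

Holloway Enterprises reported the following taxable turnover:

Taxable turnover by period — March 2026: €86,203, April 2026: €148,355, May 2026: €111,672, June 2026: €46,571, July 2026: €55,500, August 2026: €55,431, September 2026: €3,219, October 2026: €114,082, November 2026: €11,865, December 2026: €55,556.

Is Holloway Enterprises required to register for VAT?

No

March 2026–August 2026: €86,203 + €148,355 + €111,672 + €46,571 + €55,500 + €55,431 = €503,732 (under)
April 2026–September 2026: €148,355 + €111,672 + €46,571 + €55,500 + €55,431 + €3,219 = €420,748 (under)
May 2026–October 2026: €111,672 + €46,571 + €55,500 + €55,431 + €3,219 + €114,082 = €386,475 (under)
June 2026–November 2026: €46,571 + €55,500 + €55,431 + €3,219 + €114,082 + €11,865 = €286,668 (under)
July 2026–December 2026: €55,500 + €55,431 + €3,219 + €114,082 + €11,865 + €55,556 = €295,653 (under)
No window exceeds €523,000.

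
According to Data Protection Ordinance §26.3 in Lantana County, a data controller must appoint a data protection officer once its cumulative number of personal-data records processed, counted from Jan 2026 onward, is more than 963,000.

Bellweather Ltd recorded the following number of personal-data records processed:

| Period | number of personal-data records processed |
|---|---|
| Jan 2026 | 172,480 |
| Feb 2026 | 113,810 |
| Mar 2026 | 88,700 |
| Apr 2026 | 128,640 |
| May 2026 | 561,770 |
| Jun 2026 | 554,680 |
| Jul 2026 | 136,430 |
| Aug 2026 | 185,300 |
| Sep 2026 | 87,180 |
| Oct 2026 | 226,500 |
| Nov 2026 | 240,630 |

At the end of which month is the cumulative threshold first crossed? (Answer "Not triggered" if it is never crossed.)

Through Jan 2026: 172,480
Through Feb 2026: 286,290
Through Mar 2026: 374,990
Through Apr 2026: 503,630
Through May 2026: 1,065,400 ← exceeds threshold

May 2026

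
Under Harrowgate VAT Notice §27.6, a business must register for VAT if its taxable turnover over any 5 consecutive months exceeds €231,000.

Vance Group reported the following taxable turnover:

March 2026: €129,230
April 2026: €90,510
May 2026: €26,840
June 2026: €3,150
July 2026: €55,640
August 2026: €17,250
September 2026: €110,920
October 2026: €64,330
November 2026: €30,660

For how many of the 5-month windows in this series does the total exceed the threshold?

3

March 2026–July 2026: €129,230 + €90,510 + €26,840 + €3,150 + €55,640 = €305,370 (over)
April 2026–August 2026: €90,510 + €26,840 + €3,150 + €55,640 + €17,250 = €193,390 (under)
May 2026–September 2026: €26,840 + €3,150 + €55,640 + €17,250 + €110,920 = €213,800 (under)
June 2026–October 2026: €3,150 + €55,640 + €17,250 + €110,920 + €64,330 = €251,290 (over)
July 2026–November 2026: €55,640 + €17,250 + €110,920 + €64,330 + €30,660 = €278,800 (over)
3 windows exceed the threshold.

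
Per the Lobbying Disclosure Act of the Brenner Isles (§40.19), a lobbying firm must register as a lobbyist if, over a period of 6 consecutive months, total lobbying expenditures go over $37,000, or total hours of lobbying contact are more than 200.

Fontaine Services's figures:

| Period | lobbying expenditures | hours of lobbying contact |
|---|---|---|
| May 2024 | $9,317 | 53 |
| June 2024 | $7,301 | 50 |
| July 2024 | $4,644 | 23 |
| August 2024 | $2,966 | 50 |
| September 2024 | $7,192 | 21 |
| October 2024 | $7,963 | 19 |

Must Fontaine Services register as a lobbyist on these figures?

Total lobbying expenditures: $9,317 + $7,301 + $4,644 + $2,966 + $7,192 + $7,963 = $39,383 (> $37,000).
Total hours of lobbying contact: 53 + 50 + 23 + 50 + 21 + 19 = 216 (> 200).
The test is 'or': at least one threshold is exceeded.

Yes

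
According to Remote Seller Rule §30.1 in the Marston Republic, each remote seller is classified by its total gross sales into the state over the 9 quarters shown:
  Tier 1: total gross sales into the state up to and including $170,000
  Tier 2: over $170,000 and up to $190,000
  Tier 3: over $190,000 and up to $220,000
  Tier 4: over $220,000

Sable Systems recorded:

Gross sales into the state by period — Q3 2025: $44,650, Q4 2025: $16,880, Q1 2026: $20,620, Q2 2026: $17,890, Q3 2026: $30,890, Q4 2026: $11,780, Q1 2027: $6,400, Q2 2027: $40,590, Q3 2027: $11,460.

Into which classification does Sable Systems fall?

Tier 3

Total gross sales into the state: $44,650 + $16,880 + $20,620 + $17,890 + $30,890 + $11,780 + $6,400 + $40,590 + $11,460 = $201,160.
$190,000 < $201,160 ≤ $220,000, so Tier 3 applies.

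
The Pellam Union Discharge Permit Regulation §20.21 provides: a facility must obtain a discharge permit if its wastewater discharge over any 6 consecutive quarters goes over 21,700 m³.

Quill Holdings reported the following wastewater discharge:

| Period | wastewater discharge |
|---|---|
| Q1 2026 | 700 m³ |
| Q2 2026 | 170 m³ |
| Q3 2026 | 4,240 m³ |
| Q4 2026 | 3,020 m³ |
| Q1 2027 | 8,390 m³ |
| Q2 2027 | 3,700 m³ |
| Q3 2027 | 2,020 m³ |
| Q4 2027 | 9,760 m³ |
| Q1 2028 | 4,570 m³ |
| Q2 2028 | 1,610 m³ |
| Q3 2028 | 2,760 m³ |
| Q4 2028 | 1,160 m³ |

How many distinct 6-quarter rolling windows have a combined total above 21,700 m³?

5

Q1 2026–Q2 2027: 700 m³ + 170 m³ + 4,240 m³ + 3,020 m³ + 8,390 m³ + 3,700 m³ = 20,220 m³ (under)
Q2 2026–Q3 2027: 170 m³ + 4,240 m³ + 3,020 m³ + 8,390 m³ + 3,700 m³ + 2,020 m³ = 21,540 m³ (under)
Q3 2026–Q4 2027: 4,240 m³ + 3,020 m³ + 8,390 m³ + 3,700 m³ + 2,020 m³ + 9,760 m³ = 31,130 m³ (over)
Q4 2026–Q1 2028: 3,020 m³ + 8,390 m³ + 3,700 m³ + 2,020 m³ + 9,760 m³ + 4,570 m³ = 31,460 m³ (over)
Q1 2027–Q2 2028: 8,390 m³ + 3,700 m³ + 2,020 m³ + 9,760 m³ + 4,570 m³ + 1,610 m³ = 30,050 m³ (over)
Q2 2027–Q3 2028: 3,700 m³ + 2,020 m³ + 9,760 m³ + 4,570 m³ + 1,610 m³ + 2,760 m³ = 24,420 m³ (over)
Q3 2027–Q4 2028: 2,020 m³ + 9,760 m³ + 4,570 m³ + 1,610 m³ + 2,760 m³ + 1,160 m³ = 21,880 m³ (over)
5 windows exceed the threshold.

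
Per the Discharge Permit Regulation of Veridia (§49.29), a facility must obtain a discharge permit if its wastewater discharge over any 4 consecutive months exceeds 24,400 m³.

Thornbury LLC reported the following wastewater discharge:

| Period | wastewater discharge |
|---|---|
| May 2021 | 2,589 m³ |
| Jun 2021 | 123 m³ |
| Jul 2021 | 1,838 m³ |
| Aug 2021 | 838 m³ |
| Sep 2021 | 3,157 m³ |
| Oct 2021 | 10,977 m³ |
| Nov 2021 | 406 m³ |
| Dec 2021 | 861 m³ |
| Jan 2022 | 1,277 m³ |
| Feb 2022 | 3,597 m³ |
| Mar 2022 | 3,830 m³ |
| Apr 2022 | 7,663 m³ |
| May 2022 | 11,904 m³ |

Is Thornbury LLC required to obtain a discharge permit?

Yes

May 2021–Aug 2021: 2,589 m³ + 123 m³ + 1,838 m³ + 838 m³ = 5,388 m³ (under)
Jun 2021–Sep 2021: 123 m³ + 1,838 m³ + 838 m³ + 3,157 m³ = 5,956 m³ (under)
Jul 2021–Oct 2021: 1,838 m³ + 838 m³ + 3,157 m³ + 10,977 m³ = 16,810 m³ (under)
Aug 2021–Nov 2021: 838 m³ + 3,157 m³ + 10,977 m³ + 406 m³ = 15,378 m³ (under)
Sep 2021–Dec 2021: 3,157 m³ + 10,977 m³ + 406 m³ + 861 m³ = 15,401 m³ (under)
Oct 2021–Jan 2022: 10,977 m³ + 406 m³ + 861 m³ + 1,277 m³ = 13,521 m³ (under)
Nov 2021–Feb 2022: 406 m³ + 861 m³ + 1,277 m³ + 3,597 m³ = 6,141 m³ (under)
Dec 2021–Mar 2022: 861 m³ + 1,277 m³ + 3,597 m³ + 3,830 m³ = 9,565 m³ (under)
Jan 2022–Apr 2022: 1,277 m³ + 3,597 m³ + 3,830 m³ + 7,663 m³ = 16,367 m³ (under)
Feb 2022–May 2022: 3,597 m³ + 3,830 m³ + 7,663 m³ + 11,904 m³ = 26,994 m³ (over)
At least one window exceeds 24,400 m³.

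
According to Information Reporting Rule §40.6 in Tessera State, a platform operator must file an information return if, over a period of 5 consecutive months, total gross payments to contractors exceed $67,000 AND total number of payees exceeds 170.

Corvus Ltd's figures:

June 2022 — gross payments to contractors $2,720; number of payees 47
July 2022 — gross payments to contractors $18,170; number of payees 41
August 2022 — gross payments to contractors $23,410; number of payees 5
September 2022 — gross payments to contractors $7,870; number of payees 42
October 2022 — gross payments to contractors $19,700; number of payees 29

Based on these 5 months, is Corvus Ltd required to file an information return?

No

Total gross payments to contractors: $2,720 + $18,170 + $23,410 + $7,870 + $19,700 = $71,870 (> $67,000).
Total number of payees: 47 + 41 + 5 + 42 + 29 = 164 (≤ 170).
The test is 'and': the rule requires both, and at least one is not exceeded.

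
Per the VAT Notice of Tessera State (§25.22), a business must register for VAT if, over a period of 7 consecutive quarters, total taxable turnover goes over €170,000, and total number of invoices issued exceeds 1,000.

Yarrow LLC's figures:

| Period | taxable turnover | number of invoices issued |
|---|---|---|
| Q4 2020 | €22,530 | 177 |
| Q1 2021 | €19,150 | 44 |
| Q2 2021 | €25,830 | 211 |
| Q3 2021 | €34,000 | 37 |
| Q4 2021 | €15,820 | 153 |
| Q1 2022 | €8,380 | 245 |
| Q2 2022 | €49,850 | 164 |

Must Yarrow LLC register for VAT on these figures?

Yes

Total taxable turnover: €22,530 + €19,150 + €25,830 + €34,000 + €15,820 + €8,380 + €49,850 = €175,560 (> €170,000).
Total number of invoices issued: 177 + 44 + 211 + 37 + 153 + 245 + 164 = 1,031 (> 1,000).
The test is 'and': both thresholds are exceeded.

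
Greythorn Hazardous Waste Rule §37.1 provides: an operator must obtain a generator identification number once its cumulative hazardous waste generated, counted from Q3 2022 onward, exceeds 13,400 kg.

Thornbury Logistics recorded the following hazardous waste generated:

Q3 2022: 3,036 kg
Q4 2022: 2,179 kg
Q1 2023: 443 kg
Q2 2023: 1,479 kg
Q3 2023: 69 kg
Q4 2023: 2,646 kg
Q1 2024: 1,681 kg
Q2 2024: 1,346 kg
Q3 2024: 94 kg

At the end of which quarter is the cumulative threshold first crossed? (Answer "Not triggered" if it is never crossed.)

Not triggered

Through Q3 2022: 3,036 kg
Through Q4 2022: 5,215 kg
Through Q1 2023: 5,658 kg
Through Q2 2023: 7,137 kg
Through Q3 2023: 7,206 kg
Through Q4 2023: 9,852 kg
Through Q1 2024: 11,533 kg
Through Q2 2024: 12,879 kg
Through Q3 2024: 12,973 kg
Final cumulative total 12,973 kg ≤ 13,400 kg; the threshold is never exceeded.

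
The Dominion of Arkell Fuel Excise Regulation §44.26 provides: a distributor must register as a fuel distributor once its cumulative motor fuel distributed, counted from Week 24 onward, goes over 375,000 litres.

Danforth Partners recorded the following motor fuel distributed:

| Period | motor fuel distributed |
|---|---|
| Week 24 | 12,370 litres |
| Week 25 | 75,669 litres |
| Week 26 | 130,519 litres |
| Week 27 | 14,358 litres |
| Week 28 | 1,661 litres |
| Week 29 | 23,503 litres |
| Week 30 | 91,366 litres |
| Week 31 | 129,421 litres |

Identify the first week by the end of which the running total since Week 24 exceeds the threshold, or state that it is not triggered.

Week 31

Through Week 24: 12,370 litres
Through Week 25: 88,039 litres
Through Week 26: 218,558 litres
Through Week 27: 232,916 litres
Through Week 28: 234,577 litres
Through Week 29: 258,080 litres
Through Week 30: 349,446 litres
Through Week 31: 478,867 litres ← exceeds threshold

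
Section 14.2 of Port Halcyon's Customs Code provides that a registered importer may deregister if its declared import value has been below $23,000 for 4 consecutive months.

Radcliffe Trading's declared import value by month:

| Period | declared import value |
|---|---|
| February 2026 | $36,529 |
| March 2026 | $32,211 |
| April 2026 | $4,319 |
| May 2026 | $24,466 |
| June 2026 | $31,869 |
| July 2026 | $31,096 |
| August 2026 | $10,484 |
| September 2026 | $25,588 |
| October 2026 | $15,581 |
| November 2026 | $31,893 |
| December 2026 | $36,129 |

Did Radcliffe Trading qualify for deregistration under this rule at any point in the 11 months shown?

Months below $23,000: April 2026, August 2026, October 2026.
Longest run of consecutive months below the threshold: 1.
1 < 4, so Radcliffe Trading never became eligible.

No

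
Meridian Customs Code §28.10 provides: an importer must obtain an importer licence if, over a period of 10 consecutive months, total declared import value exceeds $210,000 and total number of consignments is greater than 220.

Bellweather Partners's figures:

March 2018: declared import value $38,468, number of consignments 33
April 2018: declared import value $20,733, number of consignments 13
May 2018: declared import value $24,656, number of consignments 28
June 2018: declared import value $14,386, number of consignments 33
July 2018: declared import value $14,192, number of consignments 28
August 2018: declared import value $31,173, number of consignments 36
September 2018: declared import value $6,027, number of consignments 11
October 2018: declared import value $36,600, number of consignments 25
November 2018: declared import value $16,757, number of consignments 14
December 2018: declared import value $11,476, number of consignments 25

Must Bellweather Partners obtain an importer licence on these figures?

Yes

Total declared import value: $38,468 + $20,733 + $24,656 + $14,386 + $14,192 + $31,173 + $6,027 + $36,600 + $16,757 + $11,476 = $214,468 (> $210,000).
Total number of consignments: 33 + 13 + 28 + 33 + 28 + 36 + 11 + 25 + 14 + 25 = 246 (> 220).
The test is 'and': both thresholds are exceeded.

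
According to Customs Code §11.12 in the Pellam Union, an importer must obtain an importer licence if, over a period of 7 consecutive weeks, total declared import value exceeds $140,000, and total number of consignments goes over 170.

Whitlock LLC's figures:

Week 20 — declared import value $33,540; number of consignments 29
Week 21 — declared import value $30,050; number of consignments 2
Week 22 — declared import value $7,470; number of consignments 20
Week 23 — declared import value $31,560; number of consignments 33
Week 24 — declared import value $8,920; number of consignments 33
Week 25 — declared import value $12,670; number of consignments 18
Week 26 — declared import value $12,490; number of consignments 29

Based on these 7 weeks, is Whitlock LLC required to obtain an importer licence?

No

Total declared import value: $33,540 + $30,050 + $7,470 + $31,560 + $8,920 + $12,670 + $12,490 = $136,700 (≤ $140,000).
Total number of consignments: 29 + 2 + 20 + 33 + 33 + 18 + 29 = 164 (≤ 170).
The test is 'and': the rule requires both, and at least one is not exceeded.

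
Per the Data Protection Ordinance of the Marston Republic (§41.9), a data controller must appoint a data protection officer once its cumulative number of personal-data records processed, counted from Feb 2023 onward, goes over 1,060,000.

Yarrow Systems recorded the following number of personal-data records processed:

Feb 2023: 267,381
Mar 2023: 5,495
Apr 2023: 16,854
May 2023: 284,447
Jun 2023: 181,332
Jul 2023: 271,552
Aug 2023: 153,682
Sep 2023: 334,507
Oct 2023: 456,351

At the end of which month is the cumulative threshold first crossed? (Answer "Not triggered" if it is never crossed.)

Through Feb 2023: 267,381
Through Mar 2023: 272,876
Through Apr 2023: 289,730
Through May 2023: 574,177
Through Jun 2023: 755,509
Through Jul 2023: 1,027,061
Through Aug 2023: 1,180,743 ← exceeds threshold

Aug 2023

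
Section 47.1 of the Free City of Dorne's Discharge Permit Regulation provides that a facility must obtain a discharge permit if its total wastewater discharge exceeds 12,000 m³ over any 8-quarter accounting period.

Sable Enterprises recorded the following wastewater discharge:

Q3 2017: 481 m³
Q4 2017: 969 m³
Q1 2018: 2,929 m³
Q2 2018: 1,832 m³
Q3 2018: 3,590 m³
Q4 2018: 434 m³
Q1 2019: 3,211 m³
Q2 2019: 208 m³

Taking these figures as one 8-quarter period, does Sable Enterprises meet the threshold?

Total wastewater discharge: 481 m³ + 969 m³ + 2,929 m³ + 1,832 m³ + 3,590 m³ + 434 m³ + 3,211 m³ + 208 m³ = 13,654 m³.
13,654 m³ > 12,000 m³, so the threshold is exceeded.

Yes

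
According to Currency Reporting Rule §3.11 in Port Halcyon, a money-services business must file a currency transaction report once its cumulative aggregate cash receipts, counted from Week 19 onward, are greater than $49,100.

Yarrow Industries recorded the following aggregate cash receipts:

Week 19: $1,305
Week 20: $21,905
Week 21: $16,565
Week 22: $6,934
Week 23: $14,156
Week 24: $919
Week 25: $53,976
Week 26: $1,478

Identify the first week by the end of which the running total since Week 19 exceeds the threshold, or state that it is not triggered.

Through Week 19: $1,305
Through Week 20: $23,210
Through Week 21: $39,775
Through Week 22: $46,709
Through Week 23: $60,865 ← exceeds threshold

Week 23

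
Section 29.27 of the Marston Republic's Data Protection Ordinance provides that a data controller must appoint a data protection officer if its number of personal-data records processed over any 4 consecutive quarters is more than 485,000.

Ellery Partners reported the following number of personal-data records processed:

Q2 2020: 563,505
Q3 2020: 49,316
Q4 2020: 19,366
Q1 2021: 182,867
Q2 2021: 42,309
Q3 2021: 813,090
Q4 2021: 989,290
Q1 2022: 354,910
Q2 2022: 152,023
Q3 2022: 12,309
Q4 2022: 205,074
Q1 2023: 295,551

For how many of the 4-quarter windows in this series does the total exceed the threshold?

8

Q2 2020–Q1 2021: 563,505 + 49,316 + 19,366 + 182,867 = 815,054 (over)
Q3 2020–Q2 2021: 49,316 + 19,366 + 182,867 + 42,309 = 293,858 (under)
Q4 2020–Q3 2021: 19,366 + 182,867 + 42,309 + 813,090 = 1,057,632 (over)
Q1 2021–Q4 2021: 182,867 + 42,309 + 813,090 + 989,290 = 2,027,556 (over)
Q2 2021–Q1 2022: 42,309 + 813,090 + 989,290 + 354,910 = 2,199,599 (over)
Q3 2021–Q2 2022: 813,090 + 989,290 + 354,910 + 152,023 = 2,309,313 (over)
Q4 2021–Q3 2022: 989,290 + 354,910 + 152,023 + 12,309 = 1,508,532 (over)
Q1 2022–Q4 2022: 354,910 + 152,023 + 12,309 + 205,074 = 724,316 (over)
Q2 2022–Q1 2023: 152,023 + 12,309 + 205,074 + 295,551 = 664,957 (over)
8 windows exceed the threshold.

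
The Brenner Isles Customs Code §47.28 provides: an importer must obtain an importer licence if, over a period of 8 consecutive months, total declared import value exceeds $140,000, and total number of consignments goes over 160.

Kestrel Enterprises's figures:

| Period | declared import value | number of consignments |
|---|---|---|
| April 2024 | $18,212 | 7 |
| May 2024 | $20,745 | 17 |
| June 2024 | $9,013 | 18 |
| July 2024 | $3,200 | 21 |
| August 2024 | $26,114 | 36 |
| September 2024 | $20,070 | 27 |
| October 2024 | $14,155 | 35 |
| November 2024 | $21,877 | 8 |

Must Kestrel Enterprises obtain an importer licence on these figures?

Total declared import value: $18,212 + $20,745 + $9,013 + $3,200 + $26,114 + $20,070 + $14,155 + $21,877 = $133,386 (≤ $140,000).
Total number of consignments: 7 + 17 + 18 + 21 + 36 + 27 + 35 + 8 = 169 (> 160).
The test is 'and': the rule requires both, and at least one is not exceeded.

No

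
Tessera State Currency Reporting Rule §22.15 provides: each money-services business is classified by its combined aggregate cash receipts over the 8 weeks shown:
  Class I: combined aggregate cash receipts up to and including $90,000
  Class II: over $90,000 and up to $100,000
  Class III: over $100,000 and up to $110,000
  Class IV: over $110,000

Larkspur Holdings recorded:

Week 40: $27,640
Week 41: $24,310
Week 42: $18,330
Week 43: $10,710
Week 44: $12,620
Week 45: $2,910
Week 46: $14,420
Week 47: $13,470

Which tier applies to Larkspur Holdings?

Class IV

Combined aggregate cash receipts: $27,640 + $24,310 + $18,330 + $10,710 + $12,620 + $2,910 + $14,420 + $13,470 = $124,410.
$124,410 > $110,000, so Class IV applies.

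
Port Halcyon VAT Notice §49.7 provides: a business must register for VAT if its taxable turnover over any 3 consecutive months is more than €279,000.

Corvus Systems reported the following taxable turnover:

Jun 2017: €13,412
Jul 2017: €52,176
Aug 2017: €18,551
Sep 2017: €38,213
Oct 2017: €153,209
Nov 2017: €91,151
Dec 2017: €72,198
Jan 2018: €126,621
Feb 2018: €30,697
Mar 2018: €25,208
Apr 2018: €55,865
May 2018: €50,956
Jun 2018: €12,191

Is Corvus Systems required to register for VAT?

Jun 2017–Aug 2017: €13,412 + €52,176 + €18,551 = €84,139 (under)
Jul 2017–Sep 2017: €52,176 + €18,551 + €38,213 = €108,940 (under)
Aug 2017–Oct 2017: €18,551 + €38,213 + €153,209 = €209,973 (under)
Sep 2017–Nov 2017: €38,213 + €153,209 + €91,151 = €282,573 (over)
Oct 2017–Dec 2017: €153,209 + €91,151 + €72,198 = €316,558 (over)
Nov 2017–Jan 2018: €91,151 + €72,198 + €126,621 = €289,970 (over)
Dec 2017–Feb 2018: €72,198 + €126,621 + €30,697 = €229,516 (under)
Jan 2018–Mar 2018: €126,621 + €30,697 + €25,208 = €182,526 (under)
Feb 2018–Apr 2018: €30,697 + €25,208 + €55,865 = €111,770 (under)
Mar 2018–May 2018: €25,208 + €55,865 + €50,956 = €132,029 (under)
Apr 2018–Jun 2018: €55,865 + €50,956 + €12,191 = €119,012 (under)
At least one window exceeds €279,000.

Yes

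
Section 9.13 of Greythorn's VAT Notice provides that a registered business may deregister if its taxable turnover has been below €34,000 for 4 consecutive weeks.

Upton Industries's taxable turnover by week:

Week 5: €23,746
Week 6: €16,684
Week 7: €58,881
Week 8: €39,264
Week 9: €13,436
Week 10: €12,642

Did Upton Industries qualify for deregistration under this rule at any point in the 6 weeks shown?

Weeks below €34,000: Week 5, Week 6, Week 9, Week 10.
Longest run of consecutive weeks below the threshold: 2.
2 < 4, so Upton Industries never became eligible.

No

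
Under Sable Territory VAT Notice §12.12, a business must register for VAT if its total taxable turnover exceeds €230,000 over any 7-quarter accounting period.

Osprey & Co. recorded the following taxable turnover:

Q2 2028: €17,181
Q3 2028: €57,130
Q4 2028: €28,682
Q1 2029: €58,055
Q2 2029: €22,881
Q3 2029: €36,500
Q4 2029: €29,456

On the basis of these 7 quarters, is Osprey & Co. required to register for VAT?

Yes

Total taxable turnover: €17,181 + €57,130 + €28,682 + €58,055 + €22,881 + €36,500 + €29,456 = €249,885.
€249,885 > €230,000, so the threshold is exceeded.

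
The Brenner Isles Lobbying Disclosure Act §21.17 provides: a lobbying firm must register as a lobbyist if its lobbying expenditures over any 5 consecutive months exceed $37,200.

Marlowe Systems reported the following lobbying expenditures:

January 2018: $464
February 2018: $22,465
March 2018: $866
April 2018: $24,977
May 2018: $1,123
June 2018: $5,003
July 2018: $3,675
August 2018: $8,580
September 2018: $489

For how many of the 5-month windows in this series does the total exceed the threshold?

January 2018–May 2018: $464 + $22,465 + $866 + $24,977 + $1,123 = $49,895 (over)
February 2018–June 2018: $22,465 + $866 + $24,977 + $1,123 + $5,003 = $54,434 (over)
March 2018–July 2018: $866 + $24,977 + $1,123 + $5,003 + $3,675 = $35,644 (under)
April 2018–August 2018: $24,977 + $1,123 + $5,003 + $3,675 + $8,580 = $43,358 (over)
May 2018–September 2018: $1,123 + $5,003 + $3,675 + $8,580 + $489 = $18,870 (under)
3 windows exceed the threshold.

3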